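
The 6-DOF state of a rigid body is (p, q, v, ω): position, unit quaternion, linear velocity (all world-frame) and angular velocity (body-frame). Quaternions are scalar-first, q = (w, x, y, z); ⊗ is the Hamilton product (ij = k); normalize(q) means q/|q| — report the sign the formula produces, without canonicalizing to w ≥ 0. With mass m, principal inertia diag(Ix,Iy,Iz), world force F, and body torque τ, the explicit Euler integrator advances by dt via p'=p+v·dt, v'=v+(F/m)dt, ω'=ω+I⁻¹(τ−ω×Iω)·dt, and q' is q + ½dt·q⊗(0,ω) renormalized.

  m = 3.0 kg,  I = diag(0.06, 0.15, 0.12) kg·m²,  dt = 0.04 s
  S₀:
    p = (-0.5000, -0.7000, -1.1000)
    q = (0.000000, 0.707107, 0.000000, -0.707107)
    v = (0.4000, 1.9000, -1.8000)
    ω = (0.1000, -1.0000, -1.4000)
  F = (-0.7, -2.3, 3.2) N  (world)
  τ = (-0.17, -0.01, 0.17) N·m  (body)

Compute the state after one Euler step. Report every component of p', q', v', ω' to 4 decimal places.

ω×(Iω) gyroscopic = (-0.0420, 0.0084, -0.0090)
(τ − ω×Iω)/I = (-2.1333, -0.1227, 1.4917)
new body rate ω' = (0.0147, -1.0049, -1.3403)
2q̇ = q⊗(0,ω) = (-1.0606605, -0.7071070, 0.9192391, -0.7071070)
q' = normalize(q + ½dt·q⊗(0,ω)) = (-0.0212, 0.6926, 0.0184, -0.7208)
p' = p + v·dt = (-0.4840, -0.6240, -1.1720)
v + (F/m)dt = (0.3907, 1.8693, -1.7573)

p' = (-0.4840, -0.6240, -1.1720)
q' = (-0.0212, 0.6926, 0.0184, -0.7208)
v' = (0.3907, 1.8693, -1.7573)
ω' = (0.0147, -1.0049, -1.3403)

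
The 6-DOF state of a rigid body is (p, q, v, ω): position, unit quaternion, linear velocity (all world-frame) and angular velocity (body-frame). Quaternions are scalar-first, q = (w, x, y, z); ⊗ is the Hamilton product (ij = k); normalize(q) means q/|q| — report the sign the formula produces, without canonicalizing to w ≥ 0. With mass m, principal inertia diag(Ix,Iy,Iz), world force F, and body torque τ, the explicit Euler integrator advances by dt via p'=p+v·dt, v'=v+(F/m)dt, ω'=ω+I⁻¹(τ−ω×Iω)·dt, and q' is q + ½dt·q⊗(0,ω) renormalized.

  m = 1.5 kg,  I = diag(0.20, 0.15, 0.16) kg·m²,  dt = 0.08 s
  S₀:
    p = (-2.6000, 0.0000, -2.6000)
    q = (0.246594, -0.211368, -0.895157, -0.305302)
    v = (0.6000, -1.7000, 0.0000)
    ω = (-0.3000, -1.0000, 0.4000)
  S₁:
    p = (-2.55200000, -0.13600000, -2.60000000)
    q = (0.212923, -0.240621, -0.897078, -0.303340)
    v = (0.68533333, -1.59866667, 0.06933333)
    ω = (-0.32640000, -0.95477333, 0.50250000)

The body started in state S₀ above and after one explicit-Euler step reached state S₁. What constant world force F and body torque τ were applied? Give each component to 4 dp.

F = (1.6000, 1.9000, 1.3000)
τ = (-0.0700, 0.0800, 0.1900)

Δv = v₁−v₀ = (0.08533333, 0.10133333, 0.06933333)
applied force F = (1.6000, 1.9000, 1.3000)
Δω = ω₁−ω₀ = (-0.02640000, 0.04522667, 0.10250000)
τ = I·(Δω/dt) + ω₀×(Iω₀) = (-0.0700, 0.0800, 0.1900)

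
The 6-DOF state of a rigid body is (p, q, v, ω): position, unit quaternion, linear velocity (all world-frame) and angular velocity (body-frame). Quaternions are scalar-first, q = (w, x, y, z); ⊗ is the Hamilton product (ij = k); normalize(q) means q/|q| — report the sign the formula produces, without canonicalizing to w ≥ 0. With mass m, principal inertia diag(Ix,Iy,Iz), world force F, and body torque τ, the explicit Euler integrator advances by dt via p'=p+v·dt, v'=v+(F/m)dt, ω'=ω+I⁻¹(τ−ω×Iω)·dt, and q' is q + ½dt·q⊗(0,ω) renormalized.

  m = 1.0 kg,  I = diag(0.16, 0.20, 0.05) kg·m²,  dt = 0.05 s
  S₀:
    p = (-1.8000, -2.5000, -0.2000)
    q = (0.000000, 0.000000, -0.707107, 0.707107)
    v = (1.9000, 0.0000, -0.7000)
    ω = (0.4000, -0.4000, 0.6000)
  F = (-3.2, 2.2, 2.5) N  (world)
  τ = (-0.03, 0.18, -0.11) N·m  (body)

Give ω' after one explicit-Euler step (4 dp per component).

angular accel α = (-0.4125, 0.7680, -2.0720)
new body rate ω' = (0.3794, -0.3616, 0.4964)

ω' = (0.3794, -0.3616, 0.4964)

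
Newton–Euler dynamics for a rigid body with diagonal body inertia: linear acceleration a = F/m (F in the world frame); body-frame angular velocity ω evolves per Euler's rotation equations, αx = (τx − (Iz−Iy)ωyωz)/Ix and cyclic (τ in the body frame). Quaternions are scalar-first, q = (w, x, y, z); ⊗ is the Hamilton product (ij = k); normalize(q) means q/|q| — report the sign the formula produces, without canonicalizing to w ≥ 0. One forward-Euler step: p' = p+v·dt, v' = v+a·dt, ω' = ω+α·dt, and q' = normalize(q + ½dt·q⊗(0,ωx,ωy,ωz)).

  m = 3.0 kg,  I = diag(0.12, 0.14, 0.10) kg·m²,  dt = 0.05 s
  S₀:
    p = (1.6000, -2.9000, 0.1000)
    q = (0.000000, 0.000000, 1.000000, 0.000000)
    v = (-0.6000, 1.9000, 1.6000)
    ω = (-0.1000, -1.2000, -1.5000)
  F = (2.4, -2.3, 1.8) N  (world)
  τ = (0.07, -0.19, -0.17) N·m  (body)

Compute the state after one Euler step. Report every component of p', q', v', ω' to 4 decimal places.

gyro term ω×Iω = (-0.0720, 0.0030, 0.0024)
(τ − ω×Iω)/I = (1.1833, -1.3786, -1.7240)
ω + α·dt = (-0.0408, -1.2689, -1.5862)
2q̇ = q⊗(0,ω) = (1.2000000, -1.5000000, 0.0000000, 0.1000000)
q + ½dt·q⊗(0,ω), renormalized = (0.0300, -0.0375, 0.9988, 0.0025)
a = F/m = (0.8000, -0.7667, 0.6000)
p + v·dt = (1.5700, -2.8050, 0.1800)
new velocity v' = (-0.5600, 1.8617, 1.6300)

p' = (1.5700, -2.8050, 0.1800)
q' = (0.0300, -0.0375, 0.9988, 0.0025)
v' = (-0.5600, 1.8617, 1.6300)
ω' = (-0.0408, -1.2689, -1.5862)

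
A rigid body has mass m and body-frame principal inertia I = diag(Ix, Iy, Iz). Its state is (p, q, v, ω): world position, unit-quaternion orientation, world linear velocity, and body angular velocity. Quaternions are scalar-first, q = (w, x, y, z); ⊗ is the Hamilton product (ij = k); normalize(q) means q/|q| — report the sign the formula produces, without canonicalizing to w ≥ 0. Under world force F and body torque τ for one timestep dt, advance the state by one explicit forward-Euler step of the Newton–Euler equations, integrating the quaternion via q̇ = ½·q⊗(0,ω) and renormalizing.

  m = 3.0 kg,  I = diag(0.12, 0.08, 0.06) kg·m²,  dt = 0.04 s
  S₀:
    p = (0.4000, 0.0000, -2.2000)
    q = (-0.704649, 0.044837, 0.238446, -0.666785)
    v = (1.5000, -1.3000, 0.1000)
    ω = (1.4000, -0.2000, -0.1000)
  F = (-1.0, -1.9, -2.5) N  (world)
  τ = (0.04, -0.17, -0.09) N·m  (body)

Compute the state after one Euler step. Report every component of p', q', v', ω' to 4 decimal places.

a = (-0.3333, -0.6333, -0.8333)
p + v·dt = (0.4600, -0.0520, -2.1960)
v' = v + a·dt = (1.4867, -1.3253, 0.0667)
(τ − ω×Iω)/I = (0.3367, -2.0200, -1.6867)
ω + α·dt = (1.4135, -0.2808, -0.1675)
2q̇ = q⊗(0,ω) = (-0.0817611, -1.1437102, -0.7880855, -0.2723269)
q + ½dt·q⊗(0,ω), renormalized = (-0.7060, 0.0220, 0.2226, -0.6720)

p' = (0.4600, -0.0520, -2.1960)
q' = (-0.7060, 0.0220, 0.2226, -0.6720)
v' = (1.4867, -1.3253, 0.0667)
ω' = (1.4135, -0.2808, -0.1675)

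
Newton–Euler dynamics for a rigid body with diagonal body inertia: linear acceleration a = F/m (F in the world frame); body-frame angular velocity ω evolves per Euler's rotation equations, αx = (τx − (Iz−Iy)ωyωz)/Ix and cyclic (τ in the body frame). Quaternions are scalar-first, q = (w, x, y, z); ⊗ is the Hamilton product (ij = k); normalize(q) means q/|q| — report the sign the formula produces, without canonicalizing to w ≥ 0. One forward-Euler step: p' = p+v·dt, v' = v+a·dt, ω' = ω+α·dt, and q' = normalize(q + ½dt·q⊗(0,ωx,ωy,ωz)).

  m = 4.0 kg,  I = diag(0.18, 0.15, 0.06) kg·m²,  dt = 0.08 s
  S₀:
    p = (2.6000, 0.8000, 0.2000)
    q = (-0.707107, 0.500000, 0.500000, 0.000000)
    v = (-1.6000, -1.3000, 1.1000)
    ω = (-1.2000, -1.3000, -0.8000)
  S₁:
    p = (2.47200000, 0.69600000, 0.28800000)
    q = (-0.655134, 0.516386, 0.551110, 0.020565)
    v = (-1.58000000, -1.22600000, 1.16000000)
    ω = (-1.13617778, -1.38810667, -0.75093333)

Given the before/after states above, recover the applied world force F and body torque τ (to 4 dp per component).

F = (1.0000, 3.7000, 3.0000)
τ = (0.0500, -0.0500, -0.0100)

v₁ − v₀ = (0.02000000, 0.07400000, 0.06000000)
applied force F = (1.0000, 3.7000, 3.0000)
Δω = ω₁−ω₀ = (0.06382222, -0.08810667, 0.04906667)
I·α + gyro = (0.0500, -0.0500, -0.0100)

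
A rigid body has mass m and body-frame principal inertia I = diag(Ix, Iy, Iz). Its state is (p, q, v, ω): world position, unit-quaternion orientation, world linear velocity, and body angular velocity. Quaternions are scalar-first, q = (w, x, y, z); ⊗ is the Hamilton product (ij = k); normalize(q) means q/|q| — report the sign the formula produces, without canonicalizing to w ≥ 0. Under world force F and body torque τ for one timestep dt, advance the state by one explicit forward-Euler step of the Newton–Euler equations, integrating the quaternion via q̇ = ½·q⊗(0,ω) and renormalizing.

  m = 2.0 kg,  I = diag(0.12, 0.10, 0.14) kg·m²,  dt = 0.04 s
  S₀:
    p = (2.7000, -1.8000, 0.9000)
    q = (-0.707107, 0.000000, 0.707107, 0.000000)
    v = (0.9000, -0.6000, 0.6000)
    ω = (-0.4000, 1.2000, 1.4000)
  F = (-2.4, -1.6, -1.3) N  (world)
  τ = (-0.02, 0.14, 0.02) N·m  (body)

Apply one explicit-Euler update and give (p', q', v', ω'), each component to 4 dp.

p' = (2.7360, -1.8240, 0.9240)
q' = (-0.7236, 0.0254, 0.6896, -0.0141)
v' = (0.8520, -0.6320, 0.5740)
ω' = (-0.4291, 1.2515, 1.4030)

linear accel F/m = (-1.2000, -0.8000, -0.6500)
new position p' = (2.7360, -1.8240, 0.9240)
v' = v + a·dt = (0.8520, -0.6320, 0.5740)
precession coupling ω×(Iω) = (0.0672, 0.0112, 0.0096)
(τ − ω×Iω)/I = (-0.7267, 1.2880, 0.0743)
new body rate ω' = (-0.4291, 1.2515, 1.4030)
2q̇ = q⊗(0,ω) = (-0.8485284, 1.2727926, -0.8485284, -0.7071070)
q + ½dt·q⊗(0,ω), renormalized = (-0.7236, 0.0254, 0.6896, -0.0141)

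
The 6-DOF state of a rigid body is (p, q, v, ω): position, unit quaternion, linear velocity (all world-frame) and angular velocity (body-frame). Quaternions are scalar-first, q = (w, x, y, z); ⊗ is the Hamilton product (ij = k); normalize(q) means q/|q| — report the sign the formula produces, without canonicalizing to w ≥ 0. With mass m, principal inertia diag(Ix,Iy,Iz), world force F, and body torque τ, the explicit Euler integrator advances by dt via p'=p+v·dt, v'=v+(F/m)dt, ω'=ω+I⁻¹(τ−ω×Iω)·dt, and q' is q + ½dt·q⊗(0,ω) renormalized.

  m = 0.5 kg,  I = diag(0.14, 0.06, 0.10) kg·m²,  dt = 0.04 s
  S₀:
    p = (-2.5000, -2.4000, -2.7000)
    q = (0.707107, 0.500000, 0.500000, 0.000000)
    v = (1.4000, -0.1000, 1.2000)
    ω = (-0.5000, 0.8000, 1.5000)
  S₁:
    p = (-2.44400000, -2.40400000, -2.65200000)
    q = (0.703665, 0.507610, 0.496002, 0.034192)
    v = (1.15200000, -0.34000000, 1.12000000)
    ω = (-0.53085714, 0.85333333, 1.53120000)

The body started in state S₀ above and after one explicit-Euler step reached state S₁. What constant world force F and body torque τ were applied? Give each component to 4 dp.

velocity change Δv = (-0.24800000, -0.24000000, -0.08000000)
applied force F = (-3.1000, -3.0000, -1.0000)
ω₁ − ω₀ = (-0.03085714, 0.05333333, 0.03120000)
ω₀×(Iω₀) = (0.0480, -0.0300, 0.0320)
τ = I·(Δω/dt) + ω₀×(Iω₀) = (-0.0600, 0.0500, 0.1100)

F = (-3.1000, -3.0000, -1.0000)
τ = (-0.0600, 0.0500, 0.1100)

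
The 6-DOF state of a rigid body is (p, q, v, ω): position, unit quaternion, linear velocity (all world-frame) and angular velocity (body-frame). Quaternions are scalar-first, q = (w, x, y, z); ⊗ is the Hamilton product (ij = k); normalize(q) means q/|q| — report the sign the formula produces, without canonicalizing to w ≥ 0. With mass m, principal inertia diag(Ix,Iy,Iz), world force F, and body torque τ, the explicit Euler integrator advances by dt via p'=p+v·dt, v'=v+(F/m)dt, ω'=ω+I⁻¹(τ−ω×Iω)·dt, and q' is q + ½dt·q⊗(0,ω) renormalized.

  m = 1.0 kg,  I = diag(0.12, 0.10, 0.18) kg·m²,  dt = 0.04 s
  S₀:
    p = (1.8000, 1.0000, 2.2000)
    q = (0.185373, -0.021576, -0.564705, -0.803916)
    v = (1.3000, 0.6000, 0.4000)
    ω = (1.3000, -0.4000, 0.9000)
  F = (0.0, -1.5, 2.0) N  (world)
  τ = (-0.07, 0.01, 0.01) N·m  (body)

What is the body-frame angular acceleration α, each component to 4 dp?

gyro term ω×Iω = (-0.0288, -0.0702, 0.0104)
angular accel α = (-0.3433, 0.8020, -0.0022)

α = (-0.3433, 0.8020, -0.0022)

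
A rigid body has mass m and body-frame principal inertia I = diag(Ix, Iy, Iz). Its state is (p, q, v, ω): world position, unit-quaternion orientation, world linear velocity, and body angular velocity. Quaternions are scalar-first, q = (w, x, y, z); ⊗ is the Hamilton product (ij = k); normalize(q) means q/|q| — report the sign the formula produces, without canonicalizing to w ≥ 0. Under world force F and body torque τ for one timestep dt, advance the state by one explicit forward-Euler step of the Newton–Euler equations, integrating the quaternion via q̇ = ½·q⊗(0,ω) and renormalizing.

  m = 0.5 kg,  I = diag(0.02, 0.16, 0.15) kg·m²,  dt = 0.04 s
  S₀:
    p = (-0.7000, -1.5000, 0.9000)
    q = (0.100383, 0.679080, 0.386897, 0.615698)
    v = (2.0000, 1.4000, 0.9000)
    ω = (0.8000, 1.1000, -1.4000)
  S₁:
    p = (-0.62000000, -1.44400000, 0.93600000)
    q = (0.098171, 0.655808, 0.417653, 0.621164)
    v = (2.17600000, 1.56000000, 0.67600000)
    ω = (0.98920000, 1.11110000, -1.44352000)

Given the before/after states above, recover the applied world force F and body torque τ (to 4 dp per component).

F = (2.2000, 2.0000, -2.8000)
τ = (0.1100, 0.1900, -0.0400)

velocity change Δv = (0.17600000, 0.16000000, -0.22400000)
F = m·Δv/dt = (2.2000, 2.0000, -2.8000)
Δω = ω₁−ω₀ = (0.18920000, 0.01110000, -0.04352000)
applied torque τ = (0.1100, 0.1900, -0.0400)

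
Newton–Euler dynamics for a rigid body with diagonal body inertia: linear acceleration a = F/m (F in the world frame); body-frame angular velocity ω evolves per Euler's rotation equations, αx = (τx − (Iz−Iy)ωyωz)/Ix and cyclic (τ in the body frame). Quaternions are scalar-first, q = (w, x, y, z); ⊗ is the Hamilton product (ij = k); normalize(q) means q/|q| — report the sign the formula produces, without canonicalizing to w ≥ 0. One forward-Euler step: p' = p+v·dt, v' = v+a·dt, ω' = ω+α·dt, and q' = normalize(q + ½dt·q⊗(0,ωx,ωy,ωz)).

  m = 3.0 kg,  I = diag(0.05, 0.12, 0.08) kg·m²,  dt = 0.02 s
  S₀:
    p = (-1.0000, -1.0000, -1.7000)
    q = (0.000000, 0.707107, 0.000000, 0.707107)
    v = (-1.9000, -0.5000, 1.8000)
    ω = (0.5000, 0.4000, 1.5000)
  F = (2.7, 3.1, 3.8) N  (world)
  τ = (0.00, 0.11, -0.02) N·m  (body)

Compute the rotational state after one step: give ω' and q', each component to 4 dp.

ω' = (0.5096, 0.4221, 1.4915)
q' = (-0.0141, 0.7042, -0.0071, 0.7098)

(τ − ω×Iω)/I = (0.4800, 1.1042, -0.4250)
ω + α·dt = (0.5096, 0.4221, 1.4915)
q⊗(0,ω) = (-1.4142140, -0.2828428, -0.7071070, 0.2828428)
updated quaternion q' = (-0.0141, 0.7042, -0.0071, 0.7098)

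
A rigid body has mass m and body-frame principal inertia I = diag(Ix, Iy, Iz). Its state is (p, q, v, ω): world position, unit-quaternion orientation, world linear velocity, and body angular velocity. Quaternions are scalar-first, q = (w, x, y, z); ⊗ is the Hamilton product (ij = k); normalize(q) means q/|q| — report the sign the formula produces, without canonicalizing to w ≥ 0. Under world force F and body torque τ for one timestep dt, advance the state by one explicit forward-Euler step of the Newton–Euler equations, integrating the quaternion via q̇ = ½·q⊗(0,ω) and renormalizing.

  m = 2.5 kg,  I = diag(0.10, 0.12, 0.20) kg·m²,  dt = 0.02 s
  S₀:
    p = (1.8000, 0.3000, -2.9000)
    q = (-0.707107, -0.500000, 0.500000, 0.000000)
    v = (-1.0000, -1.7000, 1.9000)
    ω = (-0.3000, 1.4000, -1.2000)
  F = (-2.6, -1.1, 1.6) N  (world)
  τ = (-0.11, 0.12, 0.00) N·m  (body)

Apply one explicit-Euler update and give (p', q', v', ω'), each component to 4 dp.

ω×(Iω) gyroscopic = (-0.1344, -0.0360, -0.0084)
(τ − ω×Iω)/I = (0.2440, 1.3000, 0.0420)
ω' = ω + α·dt = (-0.2951, 1.4260, -1.1992)
2q̇ = q⊗(0,ω) = (-0.8500000, -0.3878679, -1.5899498, 0.2985284)
updated quaternion q' = (-0.7155, -0.5038, 0.4840, 0.0030)
a = F/m = (-1.0400, -0.4400, 0.6400)
new position p' = (1.7800, 0.2660, -2.8620)
v + (F/m)dt = (-1.0208, -1.7088, 1.9128)

p' = (1.7800, 0.2660, -2.8620)
q' = (-0.7155, -0.5038, 0.4840, 0.0030)
v' = (-1.0208, -1.7088, 1.9128)
ω' = (-0.2951, 1.4260, -1.1992)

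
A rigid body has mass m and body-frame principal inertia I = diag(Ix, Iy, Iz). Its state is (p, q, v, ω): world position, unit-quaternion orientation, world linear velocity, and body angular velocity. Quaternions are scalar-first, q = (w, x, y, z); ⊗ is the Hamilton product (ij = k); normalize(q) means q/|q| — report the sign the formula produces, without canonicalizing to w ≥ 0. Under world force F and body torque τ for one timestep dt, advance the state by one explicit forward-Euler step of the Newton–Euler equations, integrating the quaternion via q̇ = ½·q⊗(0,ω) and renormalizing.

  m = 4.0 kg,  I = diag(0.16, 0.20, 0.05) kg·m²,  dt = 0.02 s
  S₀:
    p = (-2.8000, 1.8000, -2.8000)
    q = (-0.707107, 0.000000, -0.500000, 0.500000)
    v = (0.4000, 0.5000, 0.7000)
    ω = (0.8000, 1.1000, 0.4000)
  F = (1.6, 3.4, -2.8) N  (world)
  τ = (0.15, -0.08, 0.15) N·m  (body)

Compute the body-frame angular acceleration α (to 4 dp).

α = (1.3500, -0.5760, 2.2960)

gyro term ω×Iω = (-0.0660, 0.0352, 0.0352)
(τ − ω×Iω)/I = (1.3500, -0.5760, 2.2960)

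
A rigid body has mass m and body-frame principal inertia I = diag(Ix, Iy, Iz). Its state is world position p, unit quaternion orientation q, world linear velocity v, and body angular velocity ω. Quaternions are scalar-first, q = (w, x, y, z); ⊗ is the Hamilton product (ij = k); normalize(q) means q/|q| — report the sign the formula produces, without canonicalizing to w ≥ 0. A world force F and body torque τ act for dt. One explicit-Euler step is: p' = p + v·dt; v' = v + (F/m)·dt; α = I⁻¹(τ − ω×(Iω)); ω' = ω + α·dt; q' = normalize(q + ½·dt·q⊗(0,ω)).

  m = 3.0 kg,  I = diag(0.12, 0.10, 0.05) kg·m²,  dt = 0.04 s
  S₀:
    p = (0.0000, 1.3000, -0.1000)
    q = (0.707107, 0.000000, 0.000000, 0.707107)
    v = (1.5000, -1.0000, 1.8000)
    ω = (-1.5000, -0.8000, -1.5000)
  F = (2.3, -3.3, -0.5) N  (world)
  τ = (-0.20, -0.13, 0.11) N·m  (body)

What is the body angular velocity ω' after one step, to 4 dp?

ω' = (-1.5467, -0.9150, -1.3928)

precession coupling ω×(Iω) = (-0.0600, 0.1575, -0.0240)
α = I⁻¹(τ − ω×Iω) = (-1.1667, -2.8750, 2.6800)
ω' = ω + α·dt = (-1.5467, -0.9150, -1.3928)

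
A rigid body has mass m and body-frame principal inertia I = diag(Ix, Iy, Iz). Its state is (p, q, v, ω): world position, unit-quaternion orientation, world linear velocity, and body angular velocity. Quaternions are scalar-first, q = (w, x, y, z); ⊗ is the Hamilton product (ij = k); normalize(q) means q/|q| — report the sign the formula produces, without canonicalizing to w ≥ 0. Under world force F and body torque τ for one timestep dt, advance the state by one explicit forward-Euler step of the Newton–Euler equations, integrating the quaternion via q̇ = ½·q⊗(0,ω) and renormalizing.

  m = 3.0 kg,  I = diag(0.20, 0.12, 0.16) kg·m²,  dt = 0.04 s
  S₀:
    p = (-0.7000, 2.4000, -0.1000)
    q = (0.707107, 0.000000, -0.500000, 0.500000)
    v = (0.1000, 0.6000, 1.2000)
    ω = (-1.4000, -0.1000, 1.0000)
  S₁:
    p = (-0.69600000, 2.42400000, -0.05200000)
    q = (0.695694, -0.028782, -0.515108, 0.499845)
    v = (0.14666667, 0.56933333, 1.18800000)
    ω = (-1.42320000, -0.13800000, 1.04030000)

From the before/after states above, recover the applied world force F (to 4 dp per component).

F = (3.5000, -2.3000, -0.9000)

Δv = v₁−v₀ = (0.04666667, -0.03066667, -0.01200000)
applied force F = (3.5000, -2.3000, -0.9000)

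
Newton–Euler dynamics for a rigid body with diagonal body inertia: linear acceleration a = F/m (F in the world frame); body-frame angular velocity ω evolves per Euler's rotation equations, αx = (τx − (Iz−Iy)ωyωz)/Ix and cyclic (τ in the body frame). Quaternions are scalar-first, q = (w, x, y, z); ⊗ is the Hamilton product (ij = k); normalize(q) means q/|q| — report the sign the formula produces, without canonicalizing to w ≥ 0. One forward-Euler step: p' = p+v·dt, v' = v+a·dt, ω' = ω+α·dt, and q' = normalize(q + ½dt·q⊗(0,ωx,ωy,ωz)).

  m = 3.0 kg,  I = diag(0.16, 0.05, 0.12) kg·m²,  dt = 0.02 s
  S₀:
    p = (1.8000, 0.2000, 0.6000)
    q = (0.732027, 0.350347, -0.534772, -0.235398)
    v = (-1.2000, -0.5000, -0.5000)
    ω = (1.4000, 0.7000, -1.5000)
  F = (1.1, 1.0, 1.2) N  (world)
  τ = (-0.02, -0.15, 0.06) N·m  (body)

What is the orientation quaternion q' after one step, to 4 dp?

q' = (0.7272, 0.3702, -0.5276, -0.2364)

Hamilton product q⊗(0,ω) = (-0.4692424, 1.9917744, 0.7083822, -0.1041168)
updated quaternion q' = (0.7272, 0.3702, -0.5276, -0.2364)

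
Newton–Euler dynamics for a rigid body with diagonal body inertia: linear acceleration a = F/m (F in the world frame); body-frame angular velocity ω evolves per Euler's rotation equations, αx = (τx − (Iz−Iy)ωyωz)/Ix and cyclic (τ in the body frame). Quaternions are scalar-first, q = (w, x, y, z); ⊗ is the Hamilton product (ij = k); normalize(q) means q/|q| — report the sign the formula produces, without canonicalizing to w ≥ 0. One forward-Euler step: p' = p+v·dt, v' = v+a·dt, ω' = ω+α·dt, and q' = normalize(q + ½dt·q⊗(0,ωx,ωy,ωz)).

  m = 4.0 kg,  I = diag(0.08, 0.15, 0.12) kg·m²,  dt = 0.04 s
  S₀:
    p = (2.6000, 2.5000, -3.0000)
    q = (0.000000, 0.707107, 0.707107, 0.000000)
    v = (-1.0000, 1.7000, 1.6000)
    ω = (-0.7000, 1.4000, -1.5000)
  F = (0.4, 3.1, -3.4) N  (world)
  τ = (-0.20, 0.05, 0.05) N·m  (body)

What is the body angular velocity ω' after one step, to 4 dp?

ω' = (-0.8315, 1.4245, -1.4605)

gyro term ω×Iω = (0.0630, -0.0420, -0.0686)
α = I⁻¹(τ − ω×Iω) = (-3.2875, 0.6133, 0.9883)
ω' = ω + α·dt = (-0.8315, 1.4245, -1.4605)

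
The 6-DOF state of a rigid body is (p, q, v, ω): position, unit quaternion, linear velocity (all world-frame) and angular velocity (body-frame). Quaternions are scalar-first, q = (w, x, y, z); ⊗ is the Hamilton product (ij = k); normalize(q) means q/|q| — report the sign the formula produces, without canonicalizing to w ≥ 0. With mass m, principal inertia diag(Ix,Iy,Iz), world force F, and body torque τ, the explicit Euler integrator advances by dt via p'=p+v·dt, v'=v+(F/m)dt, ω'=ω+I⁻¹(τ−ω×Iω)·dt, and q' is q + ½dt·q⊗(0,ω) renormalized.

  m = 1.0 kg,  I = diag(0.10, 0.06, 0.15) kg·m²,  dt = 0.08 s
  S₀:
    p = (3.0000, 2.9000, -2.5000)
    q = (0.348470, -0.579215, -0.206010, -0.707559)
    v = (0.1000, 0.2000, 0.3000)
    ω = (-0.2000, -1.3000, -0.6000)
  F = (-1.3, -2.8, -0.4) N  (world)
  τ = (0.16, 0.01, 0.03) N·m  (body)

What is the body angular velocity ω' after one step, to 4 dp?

angular accel α = (0.8980, 0.2667, 0.2693)
ω' = ω + α·dt = (-0.1282, -1.2787, -0.5785)

ω' = (-0.1282, -1.2787, -0.5785)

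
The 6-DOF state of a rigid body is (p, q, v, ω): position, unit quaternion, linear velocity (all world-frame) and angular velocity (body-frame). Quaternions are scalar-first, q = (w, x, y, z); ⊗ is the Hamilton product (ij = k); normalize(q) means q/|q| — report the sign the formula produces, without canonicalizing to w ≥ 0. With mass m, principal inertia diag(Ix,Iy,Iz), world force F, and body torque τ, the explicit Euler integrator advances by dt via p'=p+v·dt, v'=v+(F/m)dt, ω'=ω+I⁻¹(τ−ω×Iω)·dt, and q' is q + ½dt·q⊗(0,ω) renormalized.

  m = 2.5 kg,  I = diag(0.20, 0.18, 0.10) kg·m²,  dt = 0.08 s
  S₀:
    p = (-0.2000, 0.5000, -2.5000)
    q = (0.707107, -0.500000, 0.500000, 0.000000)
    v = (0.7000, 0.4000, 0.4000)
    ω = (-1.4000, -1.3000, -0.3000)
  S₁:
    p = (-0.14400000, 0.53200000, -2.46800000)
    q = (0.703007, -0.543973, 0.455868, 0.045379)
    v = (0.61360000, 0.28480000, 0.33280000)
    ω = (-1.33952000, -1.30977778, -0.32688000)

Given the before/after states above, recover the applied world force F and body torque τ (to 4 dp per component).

velocity change Δv = (-0.08640000, -0.11520000, -0.06720000)
applied force F = (-2.7000, -3.6000, -2.1000)
ω₁ − ω₀ = (0.06048000, -0.00977778, -0.02688000)
ω₀×(Iω₀) = (-0.0312, 0.0420, -0.0364)
I·α + gyro = (0.1200, 0.0200, -0.0700)

F = (-2.7000, -3.6000, -2.1000)
τ = (0.1200, 0.0200, -0.0700)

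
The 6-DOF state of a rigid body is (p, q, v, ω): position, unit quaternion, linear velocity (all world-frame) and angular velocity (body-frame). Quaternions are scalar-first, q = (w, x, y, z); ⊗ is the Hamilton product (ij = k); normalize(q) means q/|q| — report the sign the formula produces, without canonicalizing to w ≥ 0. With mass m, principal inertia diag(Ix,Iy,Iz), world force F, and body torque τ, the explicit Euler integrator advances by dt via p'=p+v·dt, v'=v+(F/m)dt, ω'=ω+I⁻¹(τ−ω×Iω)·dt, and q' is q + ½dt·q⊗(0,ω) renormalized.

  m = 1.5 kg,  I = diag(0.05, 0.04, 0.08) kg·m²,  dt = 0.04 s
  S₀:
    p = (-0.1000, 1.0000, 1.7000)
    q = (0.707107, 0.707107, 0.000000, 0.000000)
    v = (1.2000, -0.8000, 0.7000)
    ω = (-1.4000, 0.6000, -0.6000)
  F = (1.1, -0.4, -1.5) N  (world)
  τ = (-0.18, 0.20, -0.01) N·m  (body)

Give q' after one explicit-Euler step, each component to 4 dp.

2q̇ = q⊗(0,ω) = (0.9899498, -0.9899498, 0.8485284, 0.0000000)
q' = normalize(q + ½dt·q⊗(0,ω)) = (0.7265, 0.6869, 0.0170, 0.0000)

q' = (0.7265, 0.6869, 0.0170, 0.0000)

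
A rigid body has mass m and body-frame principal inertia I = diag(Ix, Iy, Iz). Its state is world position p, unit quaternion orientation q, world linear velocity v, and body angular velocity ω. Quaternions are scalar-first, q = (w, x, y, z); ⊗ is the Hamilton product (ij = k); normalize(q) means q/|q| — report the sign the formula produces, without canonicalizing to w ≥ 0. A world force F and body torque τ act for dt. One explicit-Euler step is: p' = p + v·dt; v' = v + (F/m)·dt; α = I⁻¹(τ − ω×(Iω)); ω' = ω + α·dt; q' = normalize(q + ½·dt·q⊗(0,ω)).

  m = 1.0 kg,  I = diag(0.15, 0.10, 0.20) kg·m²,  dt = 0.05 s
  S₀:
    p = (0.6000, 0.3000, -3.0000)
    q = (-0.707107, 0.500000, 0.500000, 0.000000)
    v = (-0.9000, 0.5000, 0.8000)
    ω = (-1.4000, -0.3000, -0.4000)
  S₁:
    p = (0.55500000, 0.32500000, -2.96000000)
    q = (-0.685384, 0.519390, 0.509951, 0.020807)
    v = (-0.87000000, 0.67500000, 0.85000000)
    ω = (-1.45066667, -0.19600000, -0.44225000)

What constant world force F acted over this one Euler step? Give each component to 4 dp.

Δv = v₁−v₀ = (0.03000000, 0.17500000, 0.05000000)
applied force F = (0.6000, 3.5000, 1.0000)

F = (0.6000, 3.5000, 1.0000)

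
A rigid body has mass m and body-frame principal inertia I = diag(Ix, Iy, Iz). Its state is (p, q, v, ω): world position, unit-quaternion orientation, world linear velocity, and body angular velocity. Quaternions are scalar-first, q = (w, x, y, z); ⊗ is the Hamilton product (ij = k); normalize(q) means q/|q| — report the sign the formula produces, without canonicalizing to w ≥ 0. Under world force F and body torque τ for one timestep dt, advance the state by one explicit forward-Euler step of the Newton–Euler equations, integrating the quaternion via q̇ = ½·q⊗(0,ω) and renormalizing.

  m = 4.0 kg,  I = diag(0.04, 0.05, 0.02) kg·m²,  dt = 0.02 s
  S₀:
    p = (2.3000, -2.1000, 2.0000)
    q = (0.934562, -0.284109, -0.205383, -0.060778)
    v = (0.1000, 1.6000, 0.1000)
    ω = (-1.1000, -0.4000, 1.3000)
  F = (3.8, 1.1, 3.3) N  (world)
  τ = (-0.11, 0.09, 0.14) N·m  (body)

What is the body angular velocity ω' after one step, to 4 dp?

ω' = (-1.1628, -0.3526, 1.4356)

precession coupling ω×(Iω) = (0.0156, -0.0286, 0.0044)
angular accel α = (-3.1400, 2.3720, 6.7800)
ω' = ω + α·dt = (-1.1628, -0.3526, 1.4356)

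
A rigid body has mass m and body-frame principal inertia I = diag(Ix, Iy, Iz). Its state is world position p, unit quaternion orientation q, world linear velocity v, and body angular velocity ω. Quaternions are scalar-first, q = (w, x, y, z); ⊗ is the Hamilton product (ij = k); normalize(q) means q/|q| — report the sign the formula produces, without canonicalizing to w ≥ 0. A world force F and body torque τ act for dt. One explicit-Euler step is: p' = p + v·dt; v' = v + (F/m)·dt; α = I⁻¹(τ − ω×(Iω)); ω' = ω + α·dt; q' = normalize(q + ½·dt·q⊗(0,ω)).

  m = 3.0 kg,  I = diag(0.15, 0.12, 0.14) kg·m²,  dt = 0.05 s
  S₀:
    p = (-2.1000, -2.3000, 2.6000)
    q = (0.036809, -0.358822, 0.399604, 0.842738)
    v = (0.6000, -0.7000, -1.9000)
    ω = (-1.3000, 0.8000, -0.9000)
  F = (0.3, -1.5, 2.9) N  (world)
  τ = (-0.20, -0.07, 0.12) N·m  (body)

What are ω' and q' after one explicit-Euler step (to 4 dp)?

(τ − ω×Iω)/I = (-1.2373, -0.6808, 0.6343)
ω + α·dt = (-1.3619, 0.7660, -0.8683)
2q̇ = q⊗(0,ω) = (-0.0276876, -1.0816857, -1.3890520, 0.1992995)
updated quaternion q' = (0.0361, -0.3855, 0.3645, 0.8469)

ω' = (-1.3619, 0.7660, -0.8683)
q' = (0.0361, -0.3855, 0.3645, 0.8469)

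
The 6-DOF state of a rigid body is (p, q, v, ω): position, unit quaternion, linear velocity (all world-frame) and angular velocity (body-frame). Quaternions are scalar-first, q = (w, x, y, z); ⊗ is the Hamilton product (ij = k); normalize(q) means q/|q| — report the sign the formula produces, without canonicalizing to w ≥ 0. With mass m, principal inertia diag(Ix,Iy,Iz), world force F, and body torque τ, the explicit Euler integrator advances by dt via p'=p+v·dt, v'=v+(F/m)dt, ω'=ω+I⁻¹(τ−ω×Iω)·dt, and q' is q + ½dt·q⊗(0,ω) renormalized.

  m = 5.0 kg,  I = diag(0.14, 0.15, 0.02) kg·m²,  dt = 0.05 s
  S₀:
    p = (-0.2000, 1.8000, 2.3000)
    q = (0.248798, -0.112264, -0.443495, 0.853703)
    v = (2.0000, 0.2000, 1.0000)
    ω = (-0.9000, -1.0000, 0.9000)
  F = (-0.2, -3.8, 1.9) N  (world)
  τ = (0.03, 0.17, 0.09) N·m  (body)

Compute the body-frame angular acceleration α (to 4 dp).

α = (-0.6214, 1.7813, 4.0500)

gyro term ω×Iω = (0.1170, -0.0972, 0.0090)
angular accel α = (-0.6214, 1.7813, 4.0500)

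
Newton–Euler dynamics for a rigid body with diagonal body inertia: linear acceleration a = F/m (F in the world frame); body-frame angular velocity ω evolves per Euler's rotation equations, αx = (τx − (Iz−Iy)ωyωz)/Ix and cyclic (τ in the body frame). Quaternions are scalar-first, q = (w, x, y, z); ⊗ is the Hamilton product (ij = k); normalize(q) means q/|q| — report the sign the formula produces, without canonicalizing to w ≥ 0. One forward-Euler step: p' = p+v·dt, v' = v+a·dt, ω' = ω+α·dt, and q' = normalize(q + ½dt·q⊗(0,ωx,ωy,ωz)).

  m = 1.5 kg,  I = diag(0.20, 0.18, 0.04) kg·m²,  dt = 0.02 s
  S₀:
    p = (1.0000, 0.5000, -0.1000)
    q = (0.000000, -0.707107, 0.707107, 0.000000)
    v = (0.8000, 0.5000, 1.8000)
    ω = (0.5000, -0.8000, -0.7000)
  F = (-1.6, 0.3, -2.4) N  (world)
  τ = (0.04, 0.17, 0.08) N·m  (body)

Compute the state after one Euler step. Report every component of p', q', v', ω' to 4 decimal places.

p + v·dt = (1.0160, 0.5100, -0.0640)
v' = v + a·dt = (0.7787, 0.5040, 1.7680)
(τ − ω×Iω)/I = (0.5920, 1.2556, 1.8000)
new body rate ω' = (0.5118, -0.7749, -0.6640)
2q̇ = q⊗(0,ω) = (0.9192391, -0.4949749, -0.4949749, 0.2121321)
updated quaternion q' = (0.0092, -0.7120, 0.7021, 0.0021)

p' = (1.0160, 0.5100, -0.0640)
q' = (0.0092, -0.7120, 0.7021, 0.0021)
v' = (0.7787, 0.5040, 1.7680)
ω' = (0.5118, -0.7749, -0.6640)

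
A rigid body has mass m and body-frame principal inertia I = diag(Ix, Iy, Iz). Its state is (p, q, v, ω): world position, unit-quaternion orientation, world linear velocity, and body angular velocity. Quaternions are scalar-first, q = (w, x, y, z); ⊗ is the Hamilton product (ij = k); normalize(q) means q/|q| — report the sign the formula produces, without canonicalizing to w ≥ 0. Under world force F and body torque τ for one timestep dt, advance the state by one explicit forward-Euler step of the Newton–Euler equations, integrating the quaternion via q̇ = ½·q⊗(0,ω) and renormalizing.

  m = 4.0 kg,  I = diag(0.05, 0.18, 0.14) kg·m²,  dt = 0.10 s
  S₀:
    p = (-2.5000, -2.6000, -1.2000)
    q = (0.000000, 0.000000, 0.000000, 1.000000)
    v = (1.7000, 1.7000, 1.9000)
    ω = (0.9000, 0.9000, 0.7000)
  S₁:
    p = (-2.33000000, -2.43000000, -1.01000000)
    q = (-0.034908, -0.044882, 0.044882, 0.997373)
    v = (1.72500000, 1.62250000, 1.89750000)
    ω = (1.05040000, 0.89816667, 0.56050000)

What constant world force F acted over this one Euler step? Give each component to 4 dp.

v₁ − v₀ = (0.02500000, -0.07750000, -0.00250000)
applied force F = (1.0000, -3.1000, -0.1000)

F = (1.0000, -3.1000, -0.1000)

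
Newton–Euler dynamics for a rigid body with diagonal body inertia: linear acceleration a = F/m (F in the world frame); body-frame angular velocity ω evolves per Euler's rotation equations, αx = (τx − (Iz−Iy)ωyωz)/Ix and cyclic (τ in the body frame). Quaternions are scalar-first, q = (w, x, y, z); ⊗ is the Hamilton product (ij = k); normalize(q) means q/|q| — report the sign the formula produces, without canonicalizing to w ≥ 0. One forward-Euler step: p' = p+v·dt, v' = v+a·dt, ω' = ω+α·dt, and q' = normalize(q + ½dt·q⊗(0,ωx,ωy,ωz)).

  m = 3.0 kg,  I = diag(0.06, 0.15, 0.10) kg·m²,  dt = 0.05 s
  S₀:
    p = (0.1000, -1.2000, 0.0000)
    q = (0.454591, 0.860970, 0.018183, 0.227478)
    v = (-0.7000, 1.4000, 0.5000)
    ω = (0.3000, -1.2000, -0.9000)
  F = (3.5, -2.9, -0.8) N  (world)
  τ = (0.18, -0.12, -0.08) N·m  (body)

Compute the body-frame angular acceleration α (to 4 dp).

α = (3.9000, -0.8720, -0.4760)

gyro term ω×Iω = (-0.0540, 0.0108, -0.0324)
(τ − ω×Iω)/I = (3.9000, -0.8720, -0.4760)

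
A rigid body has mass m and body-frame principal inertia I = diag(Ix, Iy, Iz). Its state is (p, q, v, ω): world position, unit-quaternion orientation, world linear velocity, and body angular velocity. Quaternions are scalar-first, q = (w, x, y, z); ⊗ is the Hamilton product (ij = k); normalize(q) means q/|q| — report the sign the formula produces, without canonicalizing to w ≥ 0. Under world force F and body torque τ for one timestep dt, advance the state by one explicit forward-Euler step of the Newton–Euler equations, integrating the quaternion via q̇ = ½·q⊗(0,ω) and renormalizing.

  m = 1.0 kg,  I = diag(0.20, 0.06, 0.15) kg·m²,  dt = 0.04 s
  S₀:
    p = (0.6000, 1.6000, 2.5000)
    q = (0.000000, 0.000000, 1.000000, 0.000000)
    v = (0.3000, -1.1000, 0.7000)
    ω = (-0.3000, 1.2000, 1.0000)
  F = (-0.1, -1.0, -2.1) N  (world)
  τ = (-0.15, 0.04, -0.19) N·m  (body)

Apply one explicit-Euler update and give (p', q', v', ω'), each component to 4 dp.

p' = (0.6120, 1.5560, 2.5280)
q' = (-0.0240, 0.0200, 0.9995, 0.0060)
v' = (0.2960, -1.1400, 0.6160)
ω' = (-0.3516, 1.2367, 0.9359)

a = (-0.1000, -1.0000, -2.1000)
new position p' = (0.6120, 1.5560, 2.5280)
v' = v + a·dt = (0.2960, -1.1400, 0.6160)
ω×(Iω) gyroscopic = (0.1080, -0.0150, 0.0504)
(τ − ω×Iω)/I = (-1.2900, 0.9167, -1.6027)
new body rate ω' = (-0.3516, 1.2367, 0.9359)
Hamilton product q⊗(0,ω) = (-1.2000000, 1.0000000, 0.0000000, 0.3000000)
q' = normalize(q + ½dt·q⊗(0,ω)) = (-0.0240, 0.0200, 0.9995, 0.0060)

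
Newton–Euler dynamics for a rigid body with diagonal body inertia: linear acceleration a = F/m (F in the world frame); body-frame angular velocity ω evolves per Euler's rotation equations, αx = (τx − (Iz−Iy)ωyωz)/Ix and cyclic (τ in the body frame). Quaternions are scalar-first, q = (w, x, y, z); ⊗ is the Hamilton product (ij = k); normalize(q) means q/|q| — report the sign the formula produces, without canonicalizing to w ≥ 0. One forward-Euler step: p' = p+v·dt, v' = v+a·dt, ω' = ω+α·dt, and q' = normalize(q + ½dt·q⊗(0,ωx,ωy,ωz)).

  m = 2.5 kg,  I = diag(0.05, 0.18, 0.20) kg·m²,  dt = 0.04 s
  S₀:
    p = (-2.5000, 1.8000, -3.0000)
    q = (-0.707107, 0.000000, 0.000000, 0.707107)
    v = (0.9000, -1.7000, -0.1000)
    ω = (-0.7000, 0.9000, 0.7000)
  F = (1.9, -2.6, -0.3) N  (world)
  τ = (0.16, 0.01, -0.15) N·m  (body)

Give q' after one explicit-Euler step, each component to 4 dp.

Hamilton product q⊗(0,ω) = (-0.4949749, -0.1414214, -1.1313712, -0.4949749)
q + ½dt·q⊗(0,ω), renormalized = (-0.7167, -0.0028, -0.0226, 0.6970)

q' = (-0.7167, -0.0028, -0.0226, 0.6970)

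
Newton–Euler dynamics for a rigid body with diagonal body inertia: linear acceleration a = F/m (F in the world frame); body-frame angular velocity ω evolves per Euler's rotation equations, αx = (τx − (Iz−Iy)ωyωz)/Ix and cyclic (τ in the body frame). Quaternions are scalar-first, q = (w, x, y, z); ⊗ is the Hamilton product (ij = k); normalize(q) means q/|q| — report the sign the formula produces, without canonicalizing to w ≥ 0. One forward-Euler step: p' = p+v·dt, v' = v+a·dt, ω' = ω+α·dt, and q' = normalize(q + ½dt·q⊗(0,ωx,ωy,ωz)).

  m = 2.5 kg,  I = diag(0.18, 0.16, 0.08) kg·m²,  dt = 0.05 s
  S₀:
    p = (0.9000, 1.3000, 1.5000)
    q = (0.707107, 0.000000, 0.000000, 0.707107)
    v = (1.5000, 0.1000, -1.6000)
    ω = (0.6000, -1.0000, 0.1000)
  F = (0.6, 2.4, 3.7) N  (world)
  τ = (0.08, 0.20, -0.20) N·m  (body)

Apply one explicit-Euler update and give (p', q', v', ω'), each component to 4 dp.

p' = p + v·dt = (0.9750, 1.3050, 1.4200)
new velocity v' = (1.5120, 0.1480, -1.5260)
precession coupling ω×(Iω) = (0.0080, 0.0060, 0.0120)
angular accel α = (0.4000, 1.2125, -2.6500)
ω' = ω + α·dt = (0.6200, -0.9394, -0.0325)
q⊗(0,ω) = (-0.0707107, 1.1313712, -0.2828428, 0.0707107)
q + ½dt·q⊗(0,ω), renormalized = (0.7050, 0.0283, -0.0071, 0.7086)

p' = (0.9750, 1.3050, 1.4200)
q' = (0.7050, 0.0283, -0.0071, 0.7086)
v' = (1.5120, 0.1480, -1.5260)
ω' = (0.6200, -0.9394, -0.0325)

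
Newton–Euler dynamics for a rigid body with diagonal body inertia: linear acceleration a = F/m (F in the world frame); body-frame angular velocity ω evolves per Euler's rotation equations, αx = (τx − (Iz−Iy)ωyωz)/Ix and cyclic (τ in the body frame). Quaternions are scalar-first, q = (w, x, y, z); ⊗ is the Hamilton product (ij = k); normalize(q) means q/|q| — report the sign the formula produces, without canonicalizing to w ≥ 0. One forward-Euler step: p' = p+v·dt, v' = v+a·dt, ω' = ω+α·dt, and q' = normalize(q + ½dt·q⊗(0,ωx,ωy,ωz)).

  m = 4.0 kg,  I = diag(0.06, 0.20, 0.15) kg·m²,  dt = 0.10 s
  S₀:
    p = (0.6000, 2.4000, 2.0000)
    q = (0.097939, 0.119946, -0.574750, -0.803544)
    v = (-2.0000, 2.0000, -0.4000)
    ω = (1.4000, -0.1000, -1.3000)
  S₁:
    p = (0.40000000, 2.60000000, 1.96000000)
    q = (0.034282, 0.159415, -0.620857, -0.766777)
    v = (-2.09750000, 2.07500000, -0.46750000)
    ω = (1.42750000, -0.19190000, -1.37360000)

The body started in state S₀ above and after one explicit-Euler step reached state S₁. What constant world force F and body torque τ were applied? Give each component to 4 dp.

rate change Δω = (0.02750000, -0.09190000, -0.07360000)
precession coupling = (-0.0065, 0.1638, -0.0196)
applied torque τ = (0.0100, -0.0200, -0.1300)
Δv = v₁−v₀ = (-0.09750000, 0.07500000, -0.06750000)
F = m·Δv/dt = (-3.9000, 3.0000, -2.7000)

F = (-3.9000, 3.0000, -2.7000)
τ = (0.0100, -0.0200, -0.1300)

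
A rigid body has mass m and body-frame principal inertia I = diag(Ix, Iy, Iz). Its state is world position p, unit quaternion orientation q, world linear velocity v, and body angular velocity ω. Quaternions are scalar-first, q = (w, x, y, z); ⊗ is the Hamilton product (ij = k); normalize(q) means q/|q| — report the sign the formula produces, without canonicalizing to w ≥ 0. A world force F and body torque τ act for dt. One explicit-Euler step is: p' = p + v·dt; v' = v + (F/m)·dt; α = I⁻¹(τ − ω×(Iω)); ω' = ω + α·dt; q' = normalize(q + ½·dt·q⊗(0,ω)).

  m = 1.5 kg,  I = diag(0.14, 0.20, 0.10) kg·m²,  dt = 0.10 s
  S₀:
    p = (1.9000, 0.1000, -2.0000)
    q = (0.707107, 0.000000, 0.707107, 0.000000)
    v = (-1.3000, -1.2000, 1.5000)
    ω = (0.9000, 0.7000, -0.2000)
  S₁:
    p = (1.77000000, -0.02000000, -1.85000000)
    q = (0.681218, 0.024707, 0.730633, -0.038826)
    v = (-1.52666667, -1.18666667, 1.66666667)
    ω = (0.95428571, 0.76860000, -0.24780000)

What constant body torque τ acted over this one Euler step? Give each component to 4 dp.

τ = (0.0900, 0.1300, -0.0100)

Δω = ω₁−ω₀ = (0.05428571, 0.06860000, -0.04780000)
precession coupling = (0.0140, -0.0072, 0.0378)
applied torque τ = (0.0900, 0.1300, -0.0100)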